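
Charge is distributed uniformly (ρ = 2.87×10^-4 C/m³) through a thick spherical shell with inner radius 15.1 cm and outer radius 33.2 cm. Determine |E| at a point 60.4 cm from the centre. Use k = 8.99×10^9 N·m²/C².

|E| = 9.82×10^5 V/m

Take a concentric spherical Gaussian surface of radius r = 60.4 cm (r > 33.2 cm, enclosing the whole shell).
Q_enc = ρ·(4π/3)(b³ − a³) = (2.87e-4)·(4π/3)·((0.332)³ − (0.151)³) = 3.985×10^-5 C.
Gauss's law: E·4πr² = Q_enc/ε₀.
E = k|Q_enc|/r² = (8.99×10^9)(3.985×10^-5)/(0.604)² = 9.82×10^5 N/C.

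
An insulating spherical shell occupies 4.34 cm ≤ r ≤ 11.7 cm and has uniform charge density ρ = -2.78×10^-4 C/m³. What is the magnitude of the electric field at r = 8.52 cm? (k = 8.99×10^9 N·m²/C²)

|E| ≈ 7.74×10^5 N/C

Use a concentric Gaussian sphere at r = 8.52 cm (within the shell material, 4.34 cm < r < 11.7 cm).
Enclosed charge is the volume from a to r: Q_enc = (4π/3)ρ(r³ − a³) = -6.25×10^-7 C.
Applying ∮E·dA = Q_enc/ε₀ with Φ = E(4πr²):
E = k|Q_enc|/r² = (8.99×10^9)(6.25e-7)/(0.0852)² = 7.74×10^5 N/C.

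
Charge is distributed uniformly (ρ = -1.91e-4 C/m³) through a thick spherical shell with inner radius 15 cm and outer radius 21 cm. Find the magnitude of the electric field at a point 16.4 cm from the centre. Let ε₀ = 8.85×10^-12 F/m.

Take a concentric spherical Gaussian surface of radius r = 16.4 cm (within the shell material, 15 cm < r < 21 cm).
Enclosed charge is the volume from a to r: Q_enc = (4π/3)ρ(r³ − a³) = -8.288×10^-7 C.
Since E is radial and uniform over the Gaussian sphere, Φ = E·4πr² = Q_enc/ε₀.
E = |Q_enc|/(4πε₀r²) = (8.288e-7)/(4π·8.85×10^-12·(0.164)²) = 2.77×10^5 N/C.

|E| = 2.77e5 N/C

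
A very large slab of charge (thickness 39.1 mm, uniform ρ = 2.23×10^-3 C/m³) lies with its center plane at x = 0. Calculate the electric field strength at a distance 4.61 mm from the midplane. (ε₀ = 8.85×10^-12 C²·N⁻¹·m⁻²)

By symmetry E is perpendicular to the slab. A Gaussian pillbox from −4.61 mm to +4.61 mm (face area A) lies entirely within the slab.
Q_enc = ρ·(2x)·A and flux = 2EA, so 2EA = 2ρxA/ε₀ ⇒ E = |ρ|x/ε₀.
E = (2.23×10^-3)(0.00461)/(8.85×10^-12) = 1.16×10^6 N/C.

1.16×10^6 N/C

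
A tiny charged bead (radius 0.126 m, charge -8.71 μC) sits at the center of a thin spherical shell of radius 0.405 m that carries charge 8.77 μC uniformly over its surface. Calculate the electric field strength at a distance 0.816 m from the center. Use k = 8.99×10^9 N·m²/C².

E ≈ 810 V/m

Use a concentric Gaussian sphere at r = 0.816 m (r > 0.405 m, enclosing both).
Q_enc = (-8.71 μC) + (8.77 μC) = 6.00×10^-8 C.
Gauss's law: E·4πr² = Q_enc/ε₀.
E = k|Q_enc|/r² = (8.99×10^9)(6.00×10^-8)/(0.816)² = 810 N/C.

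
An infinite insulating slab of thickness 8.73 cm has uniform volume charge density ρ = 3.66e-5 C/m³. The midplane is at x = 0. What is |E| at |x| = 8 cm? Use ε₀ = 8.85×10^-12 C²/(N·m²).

E ≈ 1.81e5 N/C

The point |x| = 8 cm lies outside the slab (half-thickness 0.04365 m). A symmetric pillbox spanning the full slab encloses Q_enc = ρ·d·A.
Flux = 2EA ⇒ E = |ρ|d/(2ε₀), independent of distance outside.
E = (3.66e-5)(0.0873)/(2·8.85×10^-12) = 1.81e5 N/C.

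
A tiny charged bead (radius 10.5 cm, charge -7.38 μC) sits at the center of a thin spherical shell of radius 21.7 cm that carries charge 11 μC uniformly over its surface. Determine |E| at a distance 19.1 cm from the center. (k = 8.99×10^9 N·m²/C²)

E ≈ 1.82×10^6 N/C

Symmetry ⇒ E = E(r) r̂. Gaussian sphere of radius r = 19.1 cm (between the bodies, 10.5 cm < r < 21.7 cm).
The shell at 21.7 cm lies outside the Gaussian surface, so Q_enc = -7.38 μC = -7.38e-6 C.
Applying ∮E·dA = Q_enc/ε₀ with Φ = E(4πr²):
E = k|Q_enc|/r² = (8.99×10^9)(7.38×10^-6)/(0.191)² = 1.82×10^6 N/C.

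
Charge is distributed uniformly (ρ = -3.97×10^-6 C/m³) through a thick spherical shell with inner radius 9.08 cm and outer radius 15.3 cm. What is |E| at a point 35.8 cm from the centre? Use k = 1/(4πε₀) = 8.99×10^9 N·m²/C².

Use a concentric Gaussian sphere at r = 35.8 cm (r > 15.3 cm, enclosing the whole shell).
Q_enc = ρ·(4π/3)(b³ − a³) = (-3.97×10^-6)·(4π/3)·((0.153)³ − (0.0908)³) = -4.711×10^-8 C.
Since E is radial and uniform over the Gaussian sphere, Φ = E·4πr² = Q_enc/ε₀.
E = k|Q_enc|/r² = (8.99×10^9)(4.711×10^-8)/(0.358)² = 3.30×10^3 N/C.

|E| ≈ 3.30e3 N/C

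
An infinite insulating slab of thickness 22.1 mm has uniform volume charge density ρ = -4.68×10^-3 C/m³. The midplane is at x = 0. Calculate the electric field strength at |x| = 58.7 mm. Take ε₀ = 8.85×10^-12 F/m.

E = 5.84e6 N/C

The point |x| = 58.7 mm lies outside the slab (half-thickness 0.01105 m). A symmetric pillbox spanning the full slab encloses Q_enc = ρ·d·A.
Flux = 2EA ⇒ E = |ρ|d/(2ε₀), independent of distance outside.
E = (4.68e-3)(0.0221)/(2·8.85×10^-12) = 5.84×10^6 N/C.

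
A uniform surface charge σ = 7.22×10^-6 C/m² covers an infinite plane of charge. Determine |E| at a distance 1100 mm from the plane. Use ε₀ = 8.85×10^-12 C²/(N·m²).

The symmetry is planar: E is normal to the sheet and the same magnitude on both sides. Take a pillbox straddling the sheet with end-cap area A.
Only the two end caps contribute flux: Φ = 2EA. With Q_enc = σA, Gauss's law gives E = |σ|/(2ε₀).
E = |σ|/(2ε₀) = (7.22e-6)/(2·8.85×10^-12) = 4.08e5 N/C.

|E| = 4.08e5 V/m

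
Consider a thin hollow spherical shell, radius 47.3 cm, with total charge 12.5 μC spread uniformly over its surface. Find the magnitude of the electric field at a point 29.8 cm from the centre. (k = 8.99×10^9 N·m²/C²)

|E| = 0 N/C

By spherical symmetry E is radial; choose a Gaussian sphere of radius r = 29.8 cm (inside the shell, r < 47.3 cm).
All the charge is outside the Gaussian surface: Q_enc = 0, hence E = 0 everywhere inside the shell.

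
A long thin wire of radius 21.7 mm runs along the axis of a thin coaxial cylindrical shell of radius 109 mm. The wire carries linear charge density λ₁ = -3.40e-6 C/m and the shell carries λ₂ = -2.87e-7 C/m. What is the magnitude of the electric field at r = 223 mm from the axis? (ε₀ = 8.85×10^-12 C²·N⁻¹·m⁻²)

Coaxial Gaussian cylinder, radius r = 223 mm, length L (r > 109 mm, enclosing both).
λ_enc = λ₁ + λ₂ = (-3.40×10^-6) + (-2.87×10^-7) = -3.687×10^-6 C/m.
Gauss's law: E·2πrL = λ_enc L/ε₀.
E = |λ_enc|/(2πε₀r) = (3.687×10^-6)/(2π·8.85×10^-12·0.223) = 2.97×10^5 N/C.

E ≈ 2.97×10^5 N/C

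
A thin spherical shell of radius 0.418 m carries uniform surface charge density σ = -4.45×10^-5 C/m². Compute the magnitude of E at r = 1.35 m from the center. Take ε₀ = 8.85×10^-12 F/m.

|E| = 4.82e5 V/m

By spherical symmetry E is radial; choose a Gaussian sphere of radius r = 1.35 m (r > 0.418 m).
The entire shell is enclosed: Q_enc = σ·4πR² = (-4.45×10^-5)·4π·(0.418)² = -9.771×10^-5 C.
Since E is radial and uniform over the Gaussian sphere, Φ = E·4πr² = Q_enc/ε₀.
E = |Q_enc|/(4πε₀r²) = (9.771e-5)/(4π·8.85×10^-12·(1.35)²) = 4.82e5 N/C.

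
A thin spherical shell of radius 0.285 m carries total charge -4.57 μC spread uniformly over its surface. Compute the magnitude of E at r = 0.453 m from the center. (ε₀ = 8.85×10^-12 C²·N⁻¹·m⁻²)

2.00e5 N/C

Take a concentric spherical Gaussian surface of radius r = 0.453 m (r > 0.285 m).
The entire shell is enclosed: Q_enc = -4.57e-6 C.
Gauss's law: E·4πr² = Q_enc/ε₀.
E = |Q_enc|/(4πε₀r²) = (4.57×10^-6)/(4π·8.85×10^-12·(0.453)²) = 2.00×10^5 N/C.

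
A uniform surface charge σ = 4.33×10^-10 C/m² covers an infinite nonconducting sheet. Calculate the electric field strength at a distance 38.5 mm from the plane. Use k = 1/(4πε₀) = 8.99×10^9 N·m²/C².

E = 24.5 N/C

The symmetry is planar: E is normal to the sheet and the same magnitude on both sides. Take a pillbox straddling the sheet with end-cap area A.
Flux Φ = 2EA and Q_enc = σA, so 2EA = σA/ε₀ ⇒ E = |σ|/(2ε₀), independent of distance.
E = 2πk|σ| = 2π(8.99×10^9)(4.33e-10) = 24.5 N/C.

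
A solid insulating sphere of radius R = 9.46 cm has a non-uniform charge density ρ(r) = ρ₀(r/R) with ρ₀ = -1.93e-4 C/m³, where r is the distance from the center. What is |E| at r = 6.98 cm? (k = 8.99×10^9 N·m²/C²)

|E| = 2.81×10^5 N/C

Use a concentric Gaussian sphere at r = 6.98 cm (r < R).
Integrate the density: Q_enc = 4π ∫₀^r ρ₀(r'/R)^1 r'² dr' = 4πρ₀ r^4/(4·R) = -1.521×10^-7 C.
Since E is radial and uniform over the Gaussian sphere, Φ = E·4πr² = Q_enc/ε₀.
E = k|Q_enc|/r² = (8.99×10^9)(1.521×10^-7)/(0.0698)² = 2.81×10^5 N/C.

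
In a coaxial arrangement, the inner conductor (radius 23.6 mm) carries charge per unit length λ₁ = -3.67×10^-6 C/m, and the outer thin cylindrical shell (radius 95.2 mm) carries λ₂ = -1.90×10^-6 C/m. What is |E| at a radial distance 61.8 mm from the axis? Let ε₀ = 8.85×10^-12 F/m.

Take a coaxial cylindrical Gaussian surface of radius r = 61.8 mm and length L (between the conductors, 23.6 mm < r < 95.2 mm).
The shell at 95.2 mm lies outside the Gaussian surface, so λ_enc = λ₁ = -3.67×10^-6 C/m.
Since E is radial and uniform over the curved surface, Φ = E·2πrL = Q_enc/ε₀ = λ_enc L/ε₀.
E = |λ_enc|/(2πε₀r) = (3.67e-6)/(2π·8.85×10^-12·0.0618) = 1.07×10^6 N/C.

E = 1.07×10^6 V/m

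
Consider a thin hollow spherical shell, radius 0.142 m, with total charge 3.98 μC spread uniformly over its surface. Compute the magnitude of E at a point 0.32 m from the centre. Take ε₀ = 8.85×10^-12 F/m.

Use a concentric Gaussian sphere at r = 0.32 m (r > 0.142 m).
The entire shell is enclosed: Q_enc = 3.98×10^-6 C.
Since E is radial and uniform over the Gaussian sphere, Φ = E·4πr² = Q_enc/ε₀.
E = |Q_enc|/(4πε₀r²) = (3.98×10^-6)/(4π·8.85×10^-12·(0.32)²) = 3.49×10^5 N/C.

3.49×10^5 N/C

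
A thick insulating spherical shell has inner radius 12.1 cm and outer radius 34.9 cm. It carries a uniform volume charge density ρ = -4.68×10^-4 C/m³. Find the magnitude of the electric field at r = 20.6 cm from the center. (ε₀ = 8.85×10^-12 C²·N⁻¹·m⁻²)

Symmetry ⇒ E = E(r) r̂. Gaussian sphere of radius r = 20.6 cm (within the shell material, 12.1 cm < r < 34.9 cm).
Only the shell between 12.1 cm and r is enclosed: Q_enc = ρ·(4π/3)(r³ − a³) = (-4.68×10^-4)·(4π/3)·((0.206)³ − (0.121)³) = -1.366e-5 C.
By Gauss's law, ∮E·dA = E·4πr² = Q_enc/ε₀.
E = |Q_enc|/(4πε₀r²) = (1.366e-5)/(4π·8.85×10^-12·(0.206)²) = 2.90×10^6 N/C.

|E| = 2.90×10^6 N/C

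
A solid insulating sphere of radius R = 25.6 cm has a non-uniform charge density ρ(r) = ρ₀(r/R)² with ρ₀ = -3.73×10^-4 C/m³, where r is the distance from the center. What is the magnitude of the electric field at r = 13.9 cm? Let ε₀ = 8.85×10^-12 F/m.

|E| ≈ 3.45e5 N/C

Take a concentric spherical Gaussian surface of radius r = 13.9 cm (r < R).
Integrate the density: Q_enc = 4π ∫₀^r ρ₀(r'/R)^2 r'² dr' = 4πρ₀ r^5/(5·R²) = -7.422e-7 C.
By Gauss's law, ∮E·dA = E·4πr² = Q_enc/ε₀.
E = |Q_enc|/(4πε₀r²) = (7.422e-7)/(4π·8.85×10^-12·(0.139)²) = 3.45×10^5 N/C.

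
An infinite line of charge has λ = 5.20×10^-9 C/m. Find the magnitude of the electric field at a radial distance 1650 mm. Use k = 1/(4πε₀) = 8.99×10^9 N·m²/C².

E = 56.7 N/C

Coaxial Gaussian cylinder, radius r = 1650 mm, length L.
Q_enc = λL, so λ_enc = 5.20e-9 C/m.
Since E is radial and uniform over the curved surface, Φ = E·2πrL = Q_enc/ε₀ = λ_enc L/ε₀.
E = 2k|λ_enc|/r = 2(8.99×10^9)(5.20×10^-9)/(1.65) = 56.7 N/C.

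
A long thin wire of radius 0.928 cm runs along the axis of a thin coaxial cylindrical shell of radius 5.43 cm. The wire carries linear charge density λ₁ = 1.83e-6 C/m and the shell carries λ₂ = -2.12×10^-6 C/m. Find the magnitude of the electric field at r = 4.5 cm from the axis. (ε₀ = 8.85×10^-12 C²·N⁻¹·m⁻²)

|E| ≈ 7.31×10^5 N/C

Choose a coaxial cylinder of radius r = 4.5 cm (arbitrary length L) as the Gaussian surface (between the conductors, 0.928 cm < r < 5.43 cm).
Only the inner wire is enclosed; the outer shell contributes nothing inside itself. λ_enc = λ₁ = 1.83e-6 C/m.
Since E is radial and uniform over the curved surface, Φ = E·2πrL = Q_enc/ε₀ = λ_enc L/ε₀.
E = |λ_enc|/(2πε₀r) = (1.83e-6)/(2π·8.85×10^-12·0.045) = 7.31e5 N/C.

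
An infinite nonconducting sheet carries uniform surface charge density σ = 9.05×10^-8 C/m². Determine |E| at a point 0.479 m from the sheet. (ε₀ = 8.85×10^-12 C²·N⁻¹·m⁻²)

Choose a cylindrical pillbox piercing the sheet, end faces (area A) parallel to it.
Only the two end caps contribute flux: Φ = 2EA. With Q_enc = σA, Gauss's law gives E = |σ|/(2ε₀).
E = |σ|/(2ε₀) = (9.05×10^-8)/(2·8.85×10^-12) = 5.11e3 N/C.

E ≈ 5.11×10^3 N/C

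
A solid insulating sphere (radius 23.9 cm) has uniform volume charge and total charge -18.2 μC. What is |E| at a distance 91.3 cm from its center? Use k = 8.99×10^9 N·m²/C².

Take a concentric spherical Gaussian surface of radius r = 91.3 cm (r > R, so the entire charge is enclosed).
Q_enc = -18.2 μC = -1.82e-5 C.
By Gauss's law, ∮E·dA = E·4πr² = Q_enc/ε₀.
E = k|Q_enc|/r² = (8.99×10^9)(1.82e-5)/(0.913)² = 1.96e5 N/C.

|E| ≈ 1.96e5 N/C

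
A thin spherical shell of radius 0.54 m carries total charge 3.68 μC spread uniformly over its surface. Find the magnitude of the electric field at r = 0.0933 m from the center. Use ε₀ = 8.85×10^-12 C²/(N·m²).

Symmetry ⇒ E = E(r) r̂. Gaussian sphere of radius r = 0.0933 m (inside the shell, r < 0.54 m).
All the charge is outside the Gaussian surface: Q_enc = 0, hence E = 0 everywhere inside the shell.

|E| = 0 V/m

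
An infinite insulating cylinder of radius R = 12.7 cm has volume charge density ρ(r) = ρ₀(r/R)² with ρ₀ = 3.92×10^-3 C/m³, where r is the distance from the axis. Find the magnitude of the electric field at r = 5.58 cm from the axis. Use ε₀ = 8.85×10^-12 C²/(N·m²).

|E| ≈ 1.19×10^6 N/C

By cylindrical symmetry E is radial; use a coaxial Gaussian cylinder of radius 5.58 cm and length L (r < R).
λ_enc = ∫₀^r ρ(r')·2πr' dr' = (2πρ₀/R²)·r^4/4 = 3.701×10^-6 C/m.
Applying ∮E·dA = Q_enc/ε₀ with the end caps contributing no flux:
E = |λ_enc|/(2πε₀r) = (3.701×10^-6)/(2π·8.85×10^-12·0.0558) = 1.19×10^6 N/C.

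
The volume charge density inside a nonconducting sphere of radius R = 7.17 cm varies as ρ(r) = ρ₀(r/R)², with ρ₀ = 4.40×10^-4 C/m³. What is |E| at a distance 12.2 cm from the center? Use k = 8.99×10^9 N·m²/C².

E = 2.46e5 N/C

By spherical symmetry E is radial; choose a Gaussian sphere of radius r = 12.2 cm (r > R, all charge enclosed).
Q_enc = 4π ∫₀^R ρ₀(r'/R)^2 r'² dr' = 4πρ₀R³/5 = 4.076×10^-7 C.
Since E is radial and uniform over the Gaussian sphere, Φ = E·4πr² = Q_enc/ε₀.
E = k|Q_enc|/r² = (8.99×10^9)(4.076×10^-7)/(0.122)² = 2.46×10^5 N/C.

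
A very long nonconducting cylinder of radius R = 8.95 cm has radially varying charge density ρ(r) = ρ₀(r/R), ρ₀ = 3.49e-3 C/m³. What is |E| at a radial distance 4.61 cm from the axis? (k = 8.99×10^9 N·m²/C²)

3.12e6 V/m

Coaxial Gaussian cylinder, radius r = 4.61 cm, length L (r < R).
λ_enc = ∫₀^r ρ(r')·2πr' dr' = (2πρ₀/R)·r^3/3 = 8.001e-6 C/m.
By Gauss's law (flux through the curved wall only), E·2πrL = λ_enc L/ε₀.
E = 2k|λ_enc|/r = 2(8.99×10^9)(8.001e-6)/(0.0461) = 3.12e6 N/C.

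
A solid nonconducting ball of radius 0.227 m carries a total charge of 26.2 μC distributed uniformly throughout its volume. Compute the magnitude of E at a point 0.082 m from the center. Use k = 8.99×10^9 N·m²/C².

E = 1.65×10^6 N/C

Symmetry ⇒ E = E(r) r̂. Gaussian sphere of radius r = 0.082 m (r < R).
For a uniform sphere the enclosed fraction is (r/R)³, so Q_enc = (26.2 μC)(0.082/0.227)³ = 1.235e-6 C.
Applying ∮E·dA = Q_enc/ε₀ with Φ = E(4πr²):
E = k|Q_enc|/r² = (8.99×10^9)(1.235×10^-6)/(0.082)² = 1.65×10^6 N/C.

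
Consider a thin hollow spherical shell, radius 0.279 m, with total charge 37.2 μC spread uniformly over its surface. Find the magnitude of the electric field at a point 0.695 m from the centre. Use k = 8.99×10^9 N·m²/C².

|E| ≈ 6.92×10^5 N/C

Take a concentric spherical Gaussian surface of radius r = 0.695 m (r > 0.279 m).
The entire shell is enclosed: Q_enc = 3.72×10^-5 C.
By Gauss's law, ∮E·dA = E·4πr² = Q_enc/ε₀.
E = k|Q_enc|/r² = (8.99×10^9)(3.72×10^-5)/(0.695)² = 6.92×10^5 N/C.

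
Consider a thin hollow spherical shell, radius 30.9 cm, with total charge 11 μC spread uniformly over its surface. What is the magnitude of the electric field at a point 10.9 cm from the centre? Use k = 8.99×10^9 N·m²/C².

By spherical symmetry E is radial; choose a Gaussian sphere of radius r = 10.9 cm (inside the shell, r < 30.9 cm).
All the charge is outside the Gaussian surface: Q_enc = 0, hence E = 0 everywhere inside the shell.

|E| = 0 V/m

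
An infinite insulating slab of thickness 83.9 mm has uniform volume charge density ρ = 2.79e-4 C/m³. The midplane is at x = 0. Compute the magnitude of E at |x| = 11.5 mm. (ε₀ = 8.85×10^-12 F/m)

By symmetry E is perpendicular to the slab. A Gaussian pillbox from −11.5 mm to +11.5 mm (face area A) lies entirely within the slab.
Q_enc = ρ·(2x)·A and flux = 2EA, so 2EA = 2ρxA/ε₀ ⇒ E = |ρ|x/ε₀.
E = (2.79×10^-4)(0.0115)/(8.85×10^-12) = 3.63e5 N/C.

|E| ≈ 3.63×10^5 N/C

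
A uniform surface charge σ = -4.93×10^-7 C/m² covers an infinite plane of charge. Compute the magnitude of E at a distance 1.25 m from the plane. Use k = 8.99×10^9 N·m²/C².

E ≈ 2.78e4 N/C

Choose a cylindrical pillbox piercing the sheet, end faces (area A) parallel to it.
Flux Φ = 2EA and Q_enc = σA, so 2EA = σA/ε₀ ⇒ E = |σ|/(2ε₀), independent of distance.
E = 2πk|σ| = 2π(8.99×10^9)(4.93×10^-7) = 2.78e4 N/C.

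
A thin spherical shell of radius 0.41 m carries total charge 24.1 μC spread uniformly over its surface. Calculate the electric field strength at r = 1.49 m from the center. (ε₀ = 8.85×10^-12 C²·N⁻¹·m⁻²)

Take a concentric spherical Gaussian surface of radius r = 1.49 m (r > 0.41 m).
The entire shell is enclosed: Q_enc = 2.41×10^-5 C.
Applying ∮E·dA = Q_enc/ε₀ with Φ = E(4πr²):
E = |Q_enc|/(4πε₀r²) = (2.41e-5)/(4π·8.85×10^-12·(1.49)²) = 9.76×10^4 N/C.

E ≈ 9.76×10^4 V/m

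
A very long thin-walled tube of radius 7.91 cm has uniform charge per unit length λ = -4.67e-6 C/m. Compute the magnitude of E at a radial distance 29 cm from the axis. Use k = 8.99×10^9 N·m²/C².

|E| = 2.90e5 N/C

Coaxial Gaussian cylinder, radius r = 29 cm, length L (r > 7.91 cm).
The full line charge is enclosed: λ_enc = -4.67×10^-6 C/m.
By Gauss's law (flux through the curved wall only), E·2πrL = λ_enc L/ε₀.
E = 2k|λ_enc|/r = 2(8.99×10^9)(4.67×10^-6)/(0.29) = 2.90e5 N/C.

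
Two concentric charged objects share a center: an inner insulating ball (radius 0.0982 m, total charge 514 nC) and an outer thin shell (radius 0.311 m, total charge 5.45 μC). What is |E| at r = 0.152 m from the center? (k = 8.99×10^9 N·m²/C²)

Use a concentric Gaussian sphere at r = 0.152 m (between the bodies, 0.0982 m < r < 0.311 m).
Only the inner charge is enclosed; the outer shell contributes nothing inside itself. Q_enc = 514 nC = 5.14×10^-7 C.
By Gauss's law, ∮E·dA = E·4πr² = Q_enc/ε₀.
E = k|Q_enc|/r² = (8.99×10^9)(5.14×10^-7)/(0.152)² = 2.00×10^5 N/C.

E ≈ 2.00e5 N/C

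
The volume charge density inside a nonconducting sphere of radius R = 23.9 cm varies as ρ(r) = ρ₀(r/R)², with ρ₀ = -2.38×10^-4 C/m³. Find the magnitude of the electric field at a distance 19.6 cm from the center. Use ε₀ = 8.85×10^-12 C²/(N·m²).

By spherical symmetry E is radial; choose a Gaussian sphere of radius r = 19.6 cm (r < R).
Q_enc = ∫₀^r ρ(r')·4πr'² dr' = (4πρ₀/R²) ∫₀^r r'^4 dr' = 4πρ₀ r^5/(5·R²) = -3.029×10^-6 C.
Applying ∮E·dA = Q_enc/ε₀ with Φ = E(4πr²):
E = |Q_enc|/(4πε₀r²) = (3.029×10^-6)/(4π·8.85×10^-12·(0.196)²) = 7.09e5 N/C.

|E| = 7.09×10^5 N/C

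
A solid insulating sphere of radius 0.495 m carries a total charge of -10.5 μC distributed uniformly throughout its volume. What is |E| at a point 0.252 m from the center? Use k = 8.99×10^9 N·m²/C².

Use a concentric Gaussian sphere at r = 0.252 m (r < R).
For a uniform sphere the enclosed fraction is (r/R)³, so Q_enc = (-10.5 μC)(0.252/0.495)³ = -1.385×10^-6 C.
Gauss's law: E·4πr² = Q_enc/ε₀.
E = k|Q_enc|/r² = (8.99×10^9)(1.385×10^-6)/(0.252)² = 1.96×10^5 N/C.

E = 1.96e5 V/m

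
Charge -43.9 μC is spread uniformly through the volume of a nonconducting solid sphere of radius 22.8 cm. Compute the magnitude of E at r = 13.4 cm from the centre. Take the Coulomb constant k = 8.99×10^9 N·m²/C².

Take a concentric spherical Gaussian surface of radius r = 13.4 cm (r < R).
Only the charge within r is enclosed: Q_enc = Q·(r/R)³ = (-43.9 μC)·(13.4 cm/22.8 cm)³ = -8.912×10^-6 C.
By Gauss's law, ∮E·dA = E·4πr² = Q_enc/ε₀.
E = k|Q_enc|/r² = (8.99×10^9)(8.912×10^-6)/(0.134)² = 4.46×10^6 N/C.

E ≈ 4.46×10^6 N/C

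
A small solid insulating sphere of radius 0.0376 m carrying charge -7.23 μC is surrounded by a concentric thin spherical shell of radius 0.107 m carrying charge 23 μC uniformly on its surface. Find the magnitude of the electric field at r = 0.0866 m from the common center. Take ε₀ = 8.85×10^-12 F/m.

8.67×10^6 N/C

By spherical symmetry E is radial; choose a Gaussian sphere of radius r = 0.0866 m (between the bodies, 0.0376 m < r < 0.107 m).
The shell at 0.107 m lies outside the Gaussian surface, so Q_enc = -7.23 μC = -7.23×10^-6 C.
Gauss's law: E·4πr² = Q_enc/ε₀.
E = |Q_enc|/(4πε₀r²) = (7.23e-6)/(4π·8.85×10^-12·(0.0866)²) = 8.67×10^6 N/C.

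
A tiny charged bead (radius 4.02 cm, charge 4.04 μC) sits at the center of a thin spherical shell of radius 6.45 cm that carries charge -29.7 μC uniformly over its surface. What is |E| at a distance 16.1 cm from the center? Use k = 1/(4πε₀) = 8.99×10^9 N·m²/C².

|E| ≈ 8.90e6 N/C

Symmetry ⇒ E = E(r) r̂. Gaussian sphere of radius r = 16.1 cm (r > 6.45 cm, enclosing both).
Q_enc = (4.04 μC) + (-29.7 μC) = -2.566×10^-5 C.
Applying ∮E·dA = Q_enc/ε₀ with Φ = E(4πr²):
E = k|Q_enc|/r² = (8.99×10^9)(2.566×10^-5)/(0.161)² = 8.90×10^6 N/C.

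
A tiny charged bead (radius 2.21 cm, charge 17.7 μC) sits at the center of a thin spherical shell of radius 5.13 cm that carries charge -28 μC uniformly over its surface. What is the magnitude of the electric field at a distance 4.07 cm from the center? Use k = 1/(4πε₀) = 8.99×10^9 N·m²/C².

E = 9.61e7 N/C

Symmetry ⇒ E = E(r) r̂. Gaussian sphere of radius r = 4.07 cm (between the bodies, 2.21 cm < r < 5.13 cm).
Only the inner charge is enclosed; the outer shell contributes nothing inside itself. Q_enc = 17.7 μC = 1.77×10^-5 C.
By Gauss's law, ∮E·dA = E·4πr² = Q_enc/ε₀.
E = k|Q_enc|/r² = (8.99×10^9)(1.77×10^-5)/(0.0407)² = 9.61e7 N/C.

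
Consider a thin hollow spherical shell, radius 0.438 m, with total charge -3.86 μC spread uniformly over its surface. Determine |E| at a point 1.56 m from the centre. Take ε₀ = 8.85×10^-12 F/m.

Symmetry ⇒ E = E(r) r̂. Gaussian sphere of radius r = 1.56 m (r > 0.438 m).
The entire shell is enclosed: Q_enc = -3.86×10^-6 C.
By Gauss's law, ∮E·dA = E·4πr² = Q_enc/ε₀.
E = |Q_enc|/(4πε₀r²) = (3.86×10^-6)/(4π·8.85×10^-12·(1.56)²) = 1.43e4 N/C.

E = 1.43×10^4 N/C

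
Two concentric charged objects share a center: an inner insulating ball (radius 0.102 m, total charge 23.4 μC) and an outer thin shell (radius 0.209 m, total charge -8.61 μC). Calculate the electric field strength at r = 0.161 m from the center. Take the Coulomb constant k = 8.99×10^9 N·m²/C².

|E| ≈ 8.12×10^6 N/C

Use a concentric Gaussian sphere at r = 0.161 m (between the bodies, 0.102 m < r < 0.209 m).
Only the inner charge is enclosed; the outer shell contributes nothing inside itself. Q_enc = 23.4 μC = 2.34e-5 C.
Applying ∮E·dA = Q_enc/ε₀ with Φ = E(4πr²):
E = k|Q_enc|/r² = (8.99×10^9)(2.34×10^-5)/(0.161)² = 8.12×10^6 N/C.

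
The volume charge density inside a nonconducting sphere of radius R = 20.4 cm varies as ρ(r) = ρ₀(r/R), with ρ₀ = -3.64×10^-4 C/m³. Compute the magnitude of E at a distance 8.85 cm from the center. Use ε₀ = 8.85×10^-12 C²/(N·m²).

|E| ≈ 3.95×10^5 V/m

Use a concentric Gaussian sphere at r = 8.85 cm (r < R).
Q_enc = ∫₀^r ρ(r')·4πr'² dr' = (4πρ₀/R) ∫₀^r r'^3 dr' = 4πρ₀ r^4/(4·R) = -3.439×10^-7 C.
Gauss's law: E·4πr² = Q_enc/ε₀.
E = |Q_enc|/(4πε₀r²) = (3.439×10^-7)/(4π·8.85×10^-12·(0.0885)²) = 3.95e5 N/C.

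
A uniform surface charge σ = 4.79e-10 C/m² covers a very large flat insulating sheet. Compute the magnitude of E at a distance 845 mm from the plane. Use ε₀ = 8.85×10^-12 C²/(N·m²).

|E| = 27.1 N/C

By planar symmetry E is perpendicular to the sheet and uniform; use a Gaussian pillbox with flat faces of area A on each side of the sheet.
Flux Φ = 2EA and Q_enc = σA, so 2EA = σA/ε₀ ⇒ E = |σ|/(2ε₀), independent of distance.
E = |σ|/(2ε₀) = (4.79×10^-10)/(2·8.85×10^-12) = 27.1 N/C.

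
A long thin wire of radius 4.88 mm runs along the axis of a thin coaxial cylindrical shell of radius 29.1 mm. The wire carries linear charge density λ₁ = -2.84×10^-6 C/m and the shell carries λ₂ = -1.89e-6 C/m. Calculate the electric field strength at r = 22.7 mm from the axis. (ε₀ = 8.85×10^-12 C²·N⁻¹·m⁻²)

|E| ≈ 2.25×10^6 N/C

By cylindrical symmetry E is radial; use a coaxial Gaussian cylinder of radius 22.7 mm and length L (between the conductors, 4.88 mm < r < 29.1 mm).
Only the inner wire is enclosed; the outer shell contributes nothing inside itself. λ_enc = λ₁ = -2.84×10^-6 C/m.
By Gauss's law (flux through the curved wall only), E·2πrL = λ_enc L/ε₀.
E = |λ_enc|/(2πε₀r) = (2.84×10^-6)/(2π·8.85×10^-12·0.0227) = 2.25×10^6 N/C.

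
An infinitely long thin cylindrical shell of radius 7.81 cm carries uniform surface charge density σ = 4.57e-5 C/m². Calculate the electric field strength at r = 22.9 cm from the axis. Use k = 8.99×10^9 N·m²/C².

Coaxial Gaussian cylinder, radius r = 22.9 cm, length L (r > 7.81 cm).
The whole shell is enclosed: λ_enc = σ·2πR = (4.57e-5)·2π·(0.0781) = 2.243×10^-5 C/m.
Applying ∮E·dA = Q_enc/ε₀ with the end caps contributing no flux:
E = 2k|λ_enc|/r = 2(8.99×10^9)(2.243×10^-5)/(0.229) = 1.76e6 N/C.

1.76e6 V/m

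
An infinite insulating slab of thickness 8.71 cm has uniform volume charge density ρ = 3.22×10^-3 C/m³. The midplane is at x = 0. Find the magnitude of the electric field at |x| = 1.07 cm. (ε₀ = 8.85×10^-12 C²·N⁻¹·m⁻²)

|E| ≈ 3.89×10^6 N/C

By symmetry E is perpendicular to the slab. A Gaussian pillbox from −1.07 cm to +1.07 cm (face area A) lies entirely within the slab.
Q_enc = ρ·(2x)·A and flux = 2EA, so 2EA = 2ρxA/ε₀ ⇒ E = |ρ|x/ε₀.
E = (3.22×10^-3)(0.0107)/(8.85×10^-12) = 3.89e6 N/C.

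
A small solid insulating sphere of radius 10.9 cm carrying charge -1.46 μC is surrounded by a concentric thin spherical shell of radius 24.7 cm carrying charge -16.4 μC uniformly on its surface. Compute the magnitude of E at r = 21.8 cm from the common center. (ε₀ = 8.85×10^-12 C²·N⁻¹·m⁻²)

By spherical symmetry E is radial; choose a Gaussian sphere of radius r = 21.8 cm (between the bodies, 10.9 cm < r < 24.7 cm).
The shell at 24.7 cm lies outside the Gaussian surface, so Q_enc = -1.46 μC = -1.46×10^-6 C.
Gauss's law: E·4πr² = Q_enc/ε₀.
E = |Q_enc|/(4πε₀r²) = (1.46×10^-6)/(4π·8.85×10^-12·(0.218)²) = 2.76e5 N/C.

|E| ≈ 2.76×10^5 N/C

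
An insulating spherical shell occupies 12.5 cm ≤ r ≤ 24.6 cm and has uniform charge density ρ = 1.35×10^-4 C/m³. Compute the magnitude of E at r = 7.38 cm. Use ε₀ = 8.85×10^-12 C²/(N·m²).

By spherical symmetry E is radial; choose a Gaussian sphere of radius r = 7.38 cm (r < 12.5 cm, inside the empty cavity).
Q_enc = 0 (all charge lies at larger r); Gauss's law gives E = 0.

E = 0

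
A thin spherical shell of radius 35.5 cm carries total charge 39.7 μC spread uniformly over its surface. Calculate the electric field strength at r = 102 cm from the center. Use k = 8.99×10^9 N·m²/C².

E = 3.43e5 N/C

Symmetry ⇒ E = E(r) r̂. Gaussian sphere of radius r = 102 cm (r > 35.5 cm).
The entire shell is enclosed: Q_enc = 3.97×10^-5 C.
Gauss's law: E·4πr² = Q_enc/ε₀.
E = k|Q_enc|/r² = (8.99×10^9)(3.97e-5)/(1.02)² = 3.43×10^5 N/C.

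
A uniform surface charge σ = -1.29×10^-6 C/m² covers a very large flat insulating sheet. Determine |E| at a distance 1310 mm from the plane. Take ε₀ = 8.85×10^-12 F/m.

The symmetry is planar: E is normal to the sheet and the same magnitude on both sides. Take a pillbox straddling the sheet with end-cap area A.
Flux Φ = 2EA and Q_enc = σA, so 2EA = σA/ε₀ ⇒ E = |σ|/(2ε₀), independent of distance.
E = |σ|/(2ε₀) = (1.29e-6)/(2·8.85×10^-12) = 7.29e4 N/C.

E ≈ 7.29e4 N/C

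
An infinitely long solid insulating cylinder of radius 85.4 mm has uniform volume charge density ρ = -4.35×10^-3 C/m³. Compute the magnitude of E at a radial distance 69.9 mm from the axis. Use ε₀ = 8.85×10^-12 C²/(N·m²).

E = 1.72×10^7 N/C

Coaxial Gaussian cylinder, radius r = 69.9 mm, length L (r < R).
Charge inside radius r per length L is ρ·πr²·L, so λ_enc = ρπr² = -6.677×10^-5 C/m.
Gauss's law: E·2πrL = λ_enc L/ε₀.
E = |λ_enc|/(2πε₀r) = (6.677×10^-5)/(2π·8.85×10^-12·0.0699) = 1.72×10^7 N/C.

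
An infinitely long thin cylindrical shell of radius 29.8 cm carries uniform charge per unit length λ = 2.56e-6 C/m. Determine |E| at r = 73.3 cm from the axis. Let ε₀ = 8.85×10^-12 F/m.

Coaxial Gaussian cylinder, radius r = 73.3 cm, length L (r > 29.8 cm).
The full line charge is enclosed: λ_enc = 2.56×10^-6 C/m.
Applying ∮E·dA = Q_enc/ε₀ with the end caps contributing no flux:
E = |λ_enc|/(2πε₀r) = (2.56×10^-6)/(2π·8.85×10^-12·0.733) = 6.28×10^4 N/C.

6.28×10^4 N/C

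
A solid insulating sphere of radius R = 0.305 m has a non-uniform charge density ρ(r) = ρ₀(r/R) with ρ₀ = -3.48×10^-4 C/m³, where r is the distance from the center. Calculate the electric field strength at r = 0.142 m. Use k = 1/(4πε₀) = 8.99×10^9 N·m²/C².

E ≈ 6.50×10^5 V/m

Use a concentric Gaussian sphere at r = 0.142 m (r < R).
Integrate the density: Q_enc = 4π ∫₀^r ρ₀(r'/R)^1 r'² dr' = 4πρ₀ r^4/(4·R) = -1.457×10^-6 C.
Applying ∮E·dA = Q_enc/ε₀ with Φ = E(4πr²):
E = k|Q_enc|/r² = (8.99×10^9)(1.457×10^-6)/(0.142)² = 6.50×10^5 N/C.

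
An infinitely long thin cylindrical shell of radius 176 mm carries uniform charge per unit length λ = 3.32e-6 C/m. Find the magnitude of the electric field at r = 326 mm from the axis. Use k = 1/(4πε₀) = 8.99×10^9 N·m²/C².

E = 1.83×10^5 V/m

Coaxial Gaussian cylinder, radius r = 326 mm, length L (r > 176 mm).
The full line charge is enclosed: λ_enc = 3.32×10^-6 C/m.
Gauss's law: E·2πrL = λ_enc L/ε₀.
E = 2k|λ_enc|/r = 2(8.99×10^9)(3.32×10^-6)/(0.326) = 1.83×10^5 N/C.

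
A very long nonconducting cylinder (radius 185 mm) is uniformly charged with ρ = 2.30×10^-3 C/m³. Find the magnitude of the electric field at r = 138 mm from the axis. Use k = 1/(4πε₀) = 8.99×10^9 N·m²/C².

By cylindrical symmetry E is radial; use a coaxial Gaussian cylinder of radius 138 mm and length L (r < R).
Charge inside radius r per length L is ρ·πr²·L, so λ_enc = ρπr² = 1.376×10^-4 C/m.
Since E is radial and uniform over the curved surface, Φ = E·2πrL = Q_enc/ε₀ = λ_enc L/ε₀.
E = 2k|λ_enc|/r = 2(8.99×10^9)(1.376×10^-4)/(0.138) = 1.79×10^7 N/C.

E = 1.79×10^7 N/C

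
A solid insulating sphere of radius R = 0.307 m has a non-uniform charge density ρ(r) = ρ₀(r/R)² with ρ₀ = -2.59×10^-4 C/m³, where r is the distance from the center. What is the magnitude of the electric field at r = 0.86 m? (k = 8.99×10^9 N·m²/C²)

|E| ≈ 2.29e5 N/C

Take a concentric spherical Gaussian surface of radius r = 0.86 m (r > R, all charge enclosed).
Q_enc = 4π ∫₀^R ρ₀(r'/R)^2 r'² dr' = 4πρ₀R³/5 = -1.883e-5 C.
Gauss's law: E·4πr² = Q_enc/ε₀.
E = k|Q_enc|/r² = (8.99×10^9)(1.883×10^-5)/(0.86)² = 2.29×10^5 N/C.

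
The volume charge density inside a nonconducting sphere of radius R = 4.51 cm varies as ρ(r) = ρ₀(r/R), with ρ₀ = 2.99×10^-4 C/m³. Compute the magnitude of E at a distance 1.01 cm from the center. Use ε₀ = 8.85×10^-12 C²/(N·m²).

E = 1.91×10^4 N/C

Take a concentric spherical Gaussian surface of radius r = 1.01 cm (r < R).
Integrate the density: Q_enc = 4π ∫₀^r ρ₀(r'/R)^1 r'² dr' = 4πρ₀ r^4/(4·R) = 2.167×10^-10 C.
Gauss's law: E·4πr² = Q_enc/ε₀.
E = |Q_enc|/(4πε₀r²) = (2.167e-10)/(4π·8.85×10^-12·(0.0101)²) = 1.91e4 N/C.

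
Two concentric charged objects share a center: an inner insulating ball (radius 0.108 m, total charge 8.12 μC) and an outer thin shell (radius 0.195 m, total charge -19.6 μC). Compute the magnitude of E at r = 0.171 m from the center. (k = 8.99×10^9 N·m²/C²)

2.50×10^6 V/m

Use a concentric Gaussian sphere at r = 0.171 m (between the bodies, 0.108 m < r < 0.195 m).
Only the inner charge is enclosed; the outer shell contributes nothing inside itself. Q_enc = 8.12 μC = 8.12e-6 C.
Gauss's law: E·4πr² = Q_enc/ε₀.
E = k|Q_enc|/r² = (8.99×10^9)(8.12×10^-6)/(0.171)² = 2.50e6 N/C.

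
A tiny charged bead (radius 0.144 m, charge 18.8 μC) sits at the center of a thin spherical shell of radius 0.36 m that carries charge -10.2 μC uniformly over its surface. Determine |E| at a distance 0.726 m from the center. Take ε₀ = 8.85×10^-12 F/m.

E ≈ 1.47×10^5 V/m

By spherical symmetry E is radial; choose a Gaussian sphere of radius r = 0.726 m (r > 0.36 m, enclosing both).
Q_enc = (18.8 μC) + (-10.2 μC) = 8.60×10^-6 C.
By Gauss's law, ∮E·dA = E·4πr² = Q_enc/ε₀.
E = |Q_enc|/(4πε₀r²) = (8.60×10^-6)/(4π·8.85×10^-12·(0.726)²) = 1.47×10^5 N/C.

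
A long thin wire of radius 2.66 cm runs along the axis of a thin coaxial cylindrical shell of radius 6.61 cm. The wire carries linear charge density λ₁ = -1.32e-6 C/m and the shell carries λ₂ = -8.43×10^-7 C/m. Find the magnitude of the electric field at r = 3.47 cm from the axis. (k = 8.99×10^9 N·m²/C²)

Choose a coaxial cylinder of radius r = 3.47 cm (arbitrary length L) as the Gaussian surface (between the conductors, 2.66 cm < r < 6.61 cm).
The shell at 6.61 cm lies outside the Gaussian surface, so λ_enc = λ₁ = -1.32×10^-6 C/m.
By Gauss's law (flux through the curved wall only), E·2πrL = λ_enc L/ε₀.
E = 2k|λ_enc|/r = 2(8.99×10^9)(1.32×10^-6)/(0.0347) = 6.84×10^5 N/C.

E = 6.84e5 N/C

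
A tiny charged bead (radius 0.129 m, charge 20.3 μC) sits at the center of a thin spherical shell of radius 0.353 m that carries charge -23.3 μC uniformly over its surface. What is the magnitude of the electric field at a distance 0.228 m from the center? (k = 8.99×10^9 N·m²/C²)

3.51×10^6 N/C

Symmetry ⇒ E = E(r) r̂. Gaussian sphere of radius r = 0.228 m (between the bodies, 0.129 m < r < 0.353 m).
Only the inner charge is enclosed; the outer shell contributes nothing inside itself. Q_enc = 20.3 μC = 2.03e-5 C.
Since E is radial and uniform over the Gaussian sphere, Φ = E·4πr² = Q_enc/ε₀.
E = k|Q_enc|/r² = (8.99×10^9)(2.03×10^-5)/(0.228)² = 3.51×10^6 N/C.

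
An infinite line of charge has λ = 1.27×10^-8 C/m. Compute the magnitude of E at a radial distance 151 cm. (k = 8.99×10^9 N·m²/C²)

E ≈ 151 V/m

Coaxial Gaussian cylinder, radius r = 151 cm, length L.
Q_enc = λL, so λ_enc = 1.27×10^-8 C/m.
By Gauss's law (flux through the curved wall only), E·2πrL = λ_enc L/ε₀.
E = 2k|λ_enc|/r = 2(8.99×10^9)(1.27×10^-8)/(1.51) = 151 N/C.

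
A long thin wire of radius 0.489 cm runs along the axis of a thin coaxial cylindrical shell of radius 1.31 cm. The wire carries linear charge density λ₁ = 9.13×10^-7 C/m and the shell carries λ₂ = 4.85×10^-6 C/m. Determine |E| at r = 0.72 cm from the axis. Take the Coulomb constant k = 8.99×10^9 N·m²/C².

2.28e6 N/C

Take a coaxial cylindrical Gaussian surface of radius r = 0.72 cm and length L (between the conductors, 0.489 cm < r < 1.31 cm).
Only the inner wire is enclosed; the outer shell contributes nothing inside itself. λ_enc = λ₁ = 9.13×10^-7 C/m.
Gauss's law: E·2πrL = λ_enc L/ε₀.
E = 2k|λ_enc|/r = 2(8.99×10^9)(9.13×10^-7)/(0.0072) = 2.28×10^6 N/C.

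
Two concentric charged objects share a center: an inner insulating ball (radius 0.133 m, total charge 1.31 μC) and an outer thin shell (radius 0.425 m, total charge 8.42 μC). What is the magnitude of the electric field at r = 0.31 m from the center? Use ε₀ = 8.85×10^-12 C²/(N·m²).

|E| ≈ 1.23e5 N/C

Use a concentric Gaussian sphere at r = 0.31 m (between the bodies, 0.133 m < r < 0.425 m).
Only the inner charge is enclosed; the outer shell contributes nothing inside itself. Q_enc = 1.31 μC = 1.31×10^-6 C.
Applying ∮E·dA = Q_enc/ε₀ with Φ = E(4πr²):
E = |Q_enc|/(4πε₀r²) = (1.31×10^-6)/(4π·8.85×10^-12·(0.31)²) = 1.23e5 N/C.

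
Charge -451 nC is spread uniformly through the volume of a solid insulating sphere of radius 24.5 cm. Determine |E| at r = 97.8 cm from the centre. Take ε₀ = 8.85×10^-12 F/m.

Symmetry ⇒ E = E(r) r̂. Gaussian sphere of radius r = 97.8 cm (r > R, so the entire charge is enclosed).
Q_enc = -451 nC = -4.51e-7 C.
By Gauss's law, ∮E·dA = E·4πr² = Q_enc/ε₀.
E = |Q_enc|/(4πε₀r²) = (4.51×10^-7)/(4π·8.85×10^-12·(0.978)²) = 4.24×10^3 N/C.

E = 4.24×10^3 N/C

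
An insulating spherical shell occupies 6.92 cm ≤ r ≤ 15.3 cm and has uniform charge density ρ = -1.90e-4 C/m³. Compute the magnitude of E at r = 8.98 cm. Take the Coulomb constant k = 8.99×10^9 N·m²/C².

Symmetry ⇒ E = E(r) r̂. Gaussian sphere of radius r = 8.98 cm (within the shell material, 6.92 cm < r < 15.3 cm).
Only the shell between 6.92 cm and r is enclosed: Q_enc = ρ·(4π/3)(r³ − a³) = (-1.90×10^-4)·(4π/3)·((0.0898)³ − (0.0692)³) = -3.126×10^-7 C.
Since E is radial and uniform over the Gaussian sphere, Φ = E·4πr² = Q_enc/ε₀.
E = k|Q_enc|/r² = (8.99×10^9)(3.126e-7)/(0.0898)² = 3.48e5 N/C.

|E| = 3.48e5 N/C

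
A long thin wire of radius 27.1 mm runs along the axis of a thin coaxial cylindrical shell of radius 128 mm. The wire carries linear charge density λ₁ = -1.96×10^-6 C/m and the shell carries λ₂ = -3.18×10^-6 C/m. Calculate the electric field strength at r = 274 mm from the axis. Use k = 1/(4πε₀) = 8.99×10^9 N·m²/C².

|E| ≈ 3.37e5 V/m

Choose a coaxial cylinder of radius r = 274 mm (arbitrary length L) as the Gaussian surface (r > 128 mm, enclosing both).
λ_enc = λ₁ + λ₂ = (-1.96×10^-6) + (-3.18e-6) = -5.14e-6 C/m.
Since E is radial and uniform over the curved surface, Φ = E·2πrL = Q_enc/ε₀ = λ_enc L/ε₀.
E = 2k|λ_enc|/r = 2(8.99×10^9)(5.14×10^-6)/(0.274) = 3.37×10^5 N/C.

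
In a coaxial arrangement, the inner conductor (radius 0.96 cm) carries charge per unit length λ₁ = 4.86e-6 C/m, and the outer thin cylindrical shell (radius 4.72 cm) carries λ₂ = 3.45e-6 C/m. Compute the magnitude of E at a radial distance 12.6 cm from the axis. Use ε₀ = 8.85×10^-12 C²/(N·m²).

E = 1.19e6 V/m

Coaxial Gaussian cylinder, radius r = 12.6 cm, length L (r > 4.72 cm, enclosing both).
λ_enc = λ₁ + λ₂ = (4.86×10^-6) + (3.45×10^-6) = 8.31×10^-6 C/m.
Applying ∮E·dA = Q_enc/ε₀ with the end caps contributing no flux:
E = |λ_enc|/(2πε₀r) = (8.31e-6)/(2π·8.85×10^-12·0.126) = 1.19×10^6 N/C.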